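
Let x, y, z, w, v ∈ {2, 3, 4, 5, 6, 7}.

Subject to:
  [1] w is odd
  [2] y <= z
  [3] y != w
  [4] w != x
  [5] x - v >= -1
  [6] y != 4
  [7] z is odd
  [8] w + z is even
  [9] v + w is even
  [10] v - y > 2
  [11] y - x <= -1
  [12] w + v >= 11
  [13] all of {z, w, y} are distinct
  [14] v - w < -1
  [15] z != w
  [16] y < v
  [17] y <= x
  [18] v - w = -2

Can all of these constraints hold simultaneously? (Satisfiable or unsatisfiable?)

Take x = 5, y = 2, z = 3, w = 7, v = 5. Then constraint 5: x - v = 0; constraint 10: v - y = 3, and every other listed constraint is also met.

Satisfiable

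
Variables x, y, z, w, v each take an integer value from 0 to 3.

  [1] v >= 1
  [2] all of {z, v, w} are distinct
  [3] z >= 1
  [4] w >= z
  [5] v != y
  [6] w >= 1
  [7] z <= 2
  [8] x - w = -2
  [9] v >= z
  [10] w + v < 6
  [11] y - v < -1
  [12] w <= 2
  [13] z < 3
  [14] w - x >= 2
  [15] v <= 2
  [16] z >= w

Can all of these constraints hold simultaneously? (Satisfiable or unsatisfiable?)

Constraints 1, 3, 6, 7, 12, and 15 confine each of z, v, w to the 2 values {1, 2}.
Constraint 2 requires all 3 of them to be distinct, but only 2 values are available — impossible by the pigeonhole principle.

Unsatisfiable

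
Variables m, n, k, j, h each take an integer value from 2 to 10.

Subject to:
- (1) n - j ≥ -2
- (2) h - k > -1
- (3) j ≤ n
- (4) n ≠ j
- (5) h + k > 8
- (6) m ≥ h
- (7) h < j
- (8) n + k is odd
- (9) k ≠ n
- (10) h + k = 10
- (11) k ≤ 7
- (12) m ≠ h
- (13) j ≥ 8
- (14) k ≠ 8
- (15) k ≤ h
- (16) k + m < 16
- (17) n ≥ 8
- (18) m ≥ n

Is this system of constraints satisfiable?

Satisfiable

One satisfying assignment is m = 9, n = 9, k = 4, j = 8, h = 6.
For the less obvious constraints — constraint 1: n - j = 1; constraint 2: h - k = 2 — and the others hold by inspection.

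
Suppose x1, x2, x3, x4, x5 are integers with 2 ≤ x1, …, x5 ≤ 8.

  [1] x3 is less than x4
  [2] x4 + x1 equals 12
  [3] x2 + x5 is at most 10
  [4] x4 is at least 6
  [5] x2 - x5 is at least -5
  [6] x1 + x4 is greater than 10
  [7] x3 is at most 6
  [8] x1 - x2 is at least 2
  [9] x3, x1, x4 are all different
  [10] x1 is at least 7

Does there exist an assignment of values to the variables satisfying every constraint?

Unsatisfiable

From constraint 4: x4 ≥ 6. From constraint 10: x1 ≥ 7. Hence x4 + x1 ≥ 13. But constraint 2 requires x4 + x1 = 12, and 12 < 13. Contradiction.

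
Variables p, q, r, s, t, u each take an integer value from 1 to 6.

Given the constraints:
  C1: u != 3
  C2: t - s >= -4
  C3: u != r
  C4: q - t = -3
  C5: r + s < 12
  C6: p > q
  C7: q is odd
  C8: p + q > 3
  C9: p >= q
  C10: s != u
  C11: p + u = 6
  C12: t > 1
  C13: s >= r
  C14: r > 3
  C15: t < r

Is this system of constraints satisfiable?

Take p = 5, q = 1, r = 5, s = 5, t = 4, u = 1. Then constraint 2: t - s = -1; constraint 4: q - t = -3, and every other listed constraint is also met.

Satisfiable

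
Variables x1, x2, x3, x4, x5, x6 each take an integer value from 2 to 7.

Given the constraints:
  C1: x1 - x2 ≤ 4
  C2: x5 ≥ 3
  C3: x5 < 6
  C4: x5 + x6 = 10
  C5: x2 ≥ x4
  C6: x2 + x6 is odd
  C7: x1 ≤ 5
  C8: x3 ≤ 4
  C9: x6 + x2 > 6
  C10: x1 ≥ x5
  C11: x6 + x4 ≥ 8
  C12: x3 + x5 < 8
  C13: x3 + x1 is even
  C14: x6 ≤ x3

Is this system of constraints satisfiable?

From constraints 7 and 10: x5 ≤ x1 ≤ 5. From constraints 8 and 14: x6 ≤ x3 ≤ 4. Hence x5 + x6 ≤ 9. But constraint 4 requires x5 + x6 = 10, and 10 > 9. Contradiction.

Unsatisfiable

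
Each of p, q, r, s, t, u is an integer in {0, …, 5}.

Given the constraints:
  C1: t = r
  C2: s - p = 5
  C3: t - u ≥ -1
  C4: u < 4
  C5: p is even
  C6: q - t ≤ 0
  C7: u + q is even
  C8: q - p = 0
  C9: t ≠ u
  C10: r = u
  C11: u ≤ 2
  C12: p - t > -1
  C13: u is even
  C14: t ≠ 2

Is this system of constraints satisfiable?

From constraints 1 and 10, t = r = u, so t = u. But constraint 9 says t ≠ u. Contradiction.

Unsatisfiable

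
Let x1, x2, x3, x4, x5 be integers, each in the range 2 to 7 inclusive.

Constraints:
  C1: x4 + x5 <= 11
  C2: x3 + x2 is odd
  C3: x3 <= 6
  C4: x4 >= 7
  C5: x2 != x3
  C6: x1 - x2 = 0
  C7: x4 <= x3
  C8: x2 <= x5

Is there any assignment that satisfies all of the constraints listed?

Unsatisfiable

From constraints 4 and 7: x3 ≥ x4 and x4 ≥ 7, so x3 ≥ 7. From constraint 3: x3 ≤ 6. But 6 < 7, so no value of x3 works.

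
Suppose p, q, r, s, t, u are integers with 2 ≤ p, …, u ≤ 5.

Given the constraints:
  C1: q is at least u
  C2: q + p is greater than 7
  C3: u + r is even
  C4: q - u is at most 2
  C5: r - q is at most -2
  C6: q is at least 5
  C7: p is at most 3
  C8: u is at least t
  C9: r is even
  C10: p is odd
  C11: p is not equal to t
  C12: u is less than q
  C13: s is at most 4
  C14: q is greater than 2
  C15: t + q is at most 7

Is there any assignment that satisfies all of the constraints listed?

Satisfiable

Take p = 3, q = 5, r = 2, s = 2, t = 2, u = 4. Then constraint 2: q + p = 8; constraint 4: q - u = 1; constraint 5: r - q = -3, and every other listed constraint is also met.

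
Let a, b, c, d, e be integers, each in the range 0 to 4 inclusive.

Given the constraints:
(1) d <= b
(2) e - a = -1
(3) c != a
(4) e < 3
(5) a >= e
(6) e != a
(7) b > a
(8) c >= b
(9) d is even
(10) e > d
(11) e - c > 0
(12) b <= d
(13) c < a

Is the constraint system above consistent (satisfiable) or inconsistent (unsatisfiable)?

Constraints 5, 7, 8, and 11 give a < b, b ≤ c, c < e, e ≤ a. Chaining: a < b ≤ c < e ≤ a, which forces a < a — impossible.

Unsatisfiable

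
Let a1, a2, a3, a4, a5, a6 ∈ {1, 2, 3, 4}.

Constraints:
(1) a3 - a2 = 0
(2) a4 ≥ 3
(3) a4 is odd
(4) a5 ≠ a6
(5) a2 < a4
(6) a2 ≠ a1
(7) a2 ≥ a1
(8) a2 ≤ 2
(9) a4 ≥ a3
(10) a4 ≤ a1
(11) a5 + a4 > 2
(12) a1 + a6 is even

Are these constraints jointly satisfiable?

From constraints 2 and 10: a1 ≥ a4 and a4 ≥ 3, so a1 ≥ 3. From constraints 7 and 8: a1 ≤ a2 and a2 ≤ 2, so a1 ≤ 2. But 2 < 3, so no value of a1 works.

Unsatisfiable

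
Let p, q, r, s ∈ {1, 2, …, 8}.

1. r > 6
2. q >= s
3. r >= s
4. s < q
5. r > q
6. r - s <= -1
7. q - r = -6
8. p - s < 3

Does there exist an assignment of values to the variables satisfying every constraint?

Unsatisfiable

Constraints 4, 5, and 6 give r < s, s < q, q < r. Chaining: r < s < q < r, which forces r < r — impossible.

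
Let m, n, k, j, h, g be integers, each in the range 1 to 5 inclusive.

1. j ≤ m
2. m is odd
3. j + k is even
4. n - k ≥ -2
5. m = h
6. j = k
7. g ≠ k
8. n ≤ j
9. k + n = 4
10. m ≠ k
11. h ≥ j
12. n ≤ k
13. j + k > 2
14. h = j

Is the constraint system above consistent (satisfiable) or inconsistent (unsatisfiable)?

Unsatisfiable

From constraints 5, 6, and 14, m = h = j = k, so m = k. But constraint 10 says m ≠ k. Contradiction.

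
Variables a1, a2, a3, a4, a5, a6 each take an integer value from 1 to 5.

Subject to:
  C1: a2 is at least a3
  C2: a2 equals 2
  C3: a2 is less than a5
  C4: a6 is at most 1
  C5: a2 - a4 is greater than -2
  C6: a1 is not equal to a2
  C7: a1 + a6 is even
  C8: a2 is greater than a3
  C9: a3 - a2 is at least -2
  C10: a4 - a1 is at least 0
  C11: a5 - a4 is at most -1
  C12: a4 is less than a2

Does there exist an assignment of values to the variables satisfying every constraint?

Constraints 3, 11, and 12 give a5 < a4, a4 < a2, a2 < a5. Chaining: a5 < a4 < a2 < a5, which forces a5 < a5 — impossible.

Unsatisfiable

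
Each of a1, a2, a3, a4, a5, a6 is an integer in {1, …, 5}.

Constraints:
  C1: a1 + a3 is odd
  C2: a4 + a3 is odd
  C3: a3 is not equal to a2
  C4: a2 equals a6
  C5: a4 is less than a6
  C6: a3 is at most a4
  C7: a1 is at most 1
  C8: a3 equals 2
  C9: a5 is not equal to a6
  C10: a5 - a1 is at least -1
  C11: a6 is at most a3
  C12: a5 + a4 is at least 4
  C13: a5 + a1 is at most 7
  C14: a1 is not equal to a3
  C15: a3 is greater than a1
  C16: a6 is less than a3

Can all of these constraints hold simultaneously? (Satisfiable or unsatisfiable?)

Unsatisfiable

Constraints 5, 6, and 16 give a3 ≤ a4, a4 < a6, a6 < a3. Chaining: a3 ≤ a4 < a6 < a3, which forces a3 < a3 — impossible.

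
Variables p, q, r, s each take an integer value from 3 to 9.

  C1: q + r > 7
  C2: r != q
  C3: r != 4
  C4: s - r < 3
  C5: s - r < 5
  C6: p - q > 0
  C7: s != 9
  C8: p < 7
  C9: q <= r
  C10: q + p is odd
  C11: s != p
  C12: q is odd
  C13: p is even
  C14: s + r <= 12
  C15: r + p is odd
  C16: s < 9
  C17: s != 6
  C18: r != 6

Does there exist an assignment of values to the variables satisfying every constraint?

One satisfying assignment is p = 4, q = 3, r = 5, s = 7.
For the less obvious constraints — constraint 1: q + r = 8; constraint 4: s - r = 2 — and the others hold by inspection.

Satisfiable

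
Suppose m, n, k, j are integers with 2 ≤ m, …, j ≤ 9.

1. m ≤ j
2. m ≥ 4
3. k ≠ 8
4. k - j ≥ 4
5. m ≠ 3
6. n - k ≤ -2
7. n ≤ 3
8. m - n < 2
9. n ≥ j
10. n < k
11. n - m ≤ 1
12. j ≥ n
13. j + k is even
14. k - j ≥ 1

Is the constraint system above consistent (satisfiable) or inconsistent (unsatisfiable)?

Unsatisfiable

From constraints 1 and 2: j ≥ m and m ≥ 4, so j ≥ 4. From constraints 7 and 9: j ≤ n and n ≤ 3, so j ≤ 3. But 3 < 4, so no value of j works.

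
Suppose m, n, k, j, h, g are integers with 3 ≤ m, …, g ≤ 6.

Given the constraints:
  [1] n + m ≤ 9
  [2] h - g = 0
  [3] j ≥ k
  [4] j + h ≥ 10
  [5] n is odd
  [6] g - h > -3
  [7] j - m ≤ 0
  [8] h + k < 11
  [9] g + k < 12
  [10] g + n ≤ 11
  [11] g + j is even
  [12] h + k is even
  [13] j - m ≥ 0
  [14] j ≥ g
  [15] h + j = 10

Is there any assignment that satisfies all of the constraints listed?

Satisfiable

One satisfying assignment is m = 5, n = 3, k = 5, j = 5, h = 5, g = 5.
For the less obvious constraints — constraint 1: n + m = 8; constraint 2: h - g = 0 — and the others hold by inspection.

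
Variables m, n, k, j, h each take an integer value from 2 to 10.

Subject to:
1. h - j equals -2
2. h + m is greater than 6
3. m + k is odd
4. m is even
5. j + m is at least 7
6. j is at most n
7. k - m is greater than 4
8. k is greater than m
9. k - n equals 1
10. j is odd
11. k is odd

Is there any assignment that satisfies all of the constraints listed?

Satisfiable

Take m = 2, n = 8, k = 9, j = 7, h = 5. Then constraint 1: h - j = -2; constraint 2: h + m = 7, and every other listed constraint is also met.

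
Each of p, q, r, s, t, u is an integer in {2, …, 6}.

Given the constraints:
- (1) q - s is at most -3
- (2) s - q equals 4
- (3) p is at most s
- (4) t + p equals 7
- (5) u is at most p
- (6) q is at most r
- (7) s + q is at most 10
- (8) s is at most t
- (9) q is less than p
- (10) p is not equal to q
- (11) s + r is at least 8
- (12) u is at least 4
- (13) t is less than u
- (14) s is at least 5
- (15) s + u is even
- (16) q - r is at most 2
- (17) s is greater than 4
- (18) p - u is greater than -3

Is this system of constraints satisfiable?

Unsatisfiable

From constraints 8 and 14: t ≥ s ≥ 5. From constraints 5 and 12: p ≥ u ≥ 4. Hence t + p ≥ 9. But constraint 4 requires t + p = 7, and 7 < 9. Contradiction.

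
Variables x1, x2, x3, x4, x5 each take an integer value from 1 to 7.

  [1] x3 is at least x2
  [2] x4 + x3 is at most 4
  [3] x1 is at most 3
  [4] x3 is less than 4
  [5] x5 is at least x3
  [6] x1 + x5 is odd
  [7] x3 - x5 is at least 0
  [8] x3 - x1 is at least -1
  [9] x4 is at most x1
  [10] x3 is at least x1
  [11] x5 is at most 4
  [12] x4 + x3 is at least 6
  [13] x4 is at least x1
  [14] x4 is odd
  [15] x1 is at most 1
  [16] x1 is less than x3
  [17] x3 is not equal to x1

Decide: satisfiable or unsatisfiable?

Unsatisfiable

From constraints 9 and 15: x4 ≤ x1 ≤ 1. From constraints 5 and 11: x3 ≤ x5 ≤ 4. Hence x4 + x3 ≤ 5. But constraint 12 requires x4 + x3 ≥ 6, and 6 > 5. Contradiction.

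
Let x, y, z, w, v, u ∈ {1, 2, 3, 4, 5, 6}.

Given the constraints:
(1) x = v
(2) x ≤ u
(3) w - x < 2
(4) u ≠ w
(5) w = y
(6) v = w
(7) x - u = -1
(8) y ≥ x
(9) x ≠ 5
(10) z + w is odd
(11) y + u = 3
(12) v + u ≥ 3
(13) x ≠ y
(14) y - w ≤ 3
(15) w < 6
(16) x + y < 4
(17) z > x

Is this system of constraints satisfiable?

Unsatisfiable

From constraints 1, 5, and 6, x = v = w = y, so x = y. But constraint 13 says x ≠ y. Contradiction.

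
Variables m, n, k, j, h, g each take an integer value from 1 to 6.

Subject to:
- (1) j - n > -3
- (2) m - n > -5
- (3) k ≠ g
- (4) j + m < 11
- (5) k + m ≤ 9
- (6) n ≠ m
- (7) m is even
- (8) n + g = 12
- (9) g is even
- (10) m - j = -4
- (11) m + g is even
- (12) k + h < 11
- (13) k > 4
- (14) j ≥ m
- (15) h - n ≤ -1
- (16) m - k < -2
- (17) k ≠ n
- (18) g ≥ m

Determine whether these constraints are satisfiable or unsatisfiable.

Take m = 2, n = 6, k = 5, j = 6, h = 4, g = 6. Then constraint 1: j - n = 0; constraint 2: m - n = -4, and every other listed constraint is also met.

Satisfiable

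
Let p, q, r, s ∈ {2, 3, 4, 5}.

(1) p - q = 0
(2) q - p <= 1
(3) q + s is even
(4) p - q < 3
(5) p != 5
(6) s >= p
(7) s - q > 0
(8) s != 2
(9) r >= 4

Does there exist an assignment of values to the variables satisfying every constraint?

Satisfiable

The assignment p = 2, q = 2, r = 4, s = 4 works:
  constraint 1 holds since p - q = 0.
  constraint 2 holds since q - p = 0.
  constraint 4 holds since p - q = 0.
The rest check out directly.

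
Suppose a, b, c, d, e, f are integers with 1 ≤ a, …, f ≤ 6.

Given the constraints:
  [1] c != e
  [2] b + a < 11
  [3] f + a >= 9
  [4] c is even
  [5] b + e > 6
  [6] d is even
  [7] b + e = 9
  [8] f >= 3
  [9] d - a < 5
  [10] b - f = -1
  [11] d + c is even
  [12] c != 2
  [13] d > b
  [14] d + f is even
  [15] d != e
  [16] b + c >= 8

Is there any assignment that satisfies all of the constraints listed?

Satisfiable

One satisfying assignment is a = 4, b = 5, c = 6, d = 6, e = 4, f = 6.
For the less obvious constraints — constraint 2: b + a = 9; constraint 3: f + a = 10 — and the others hold by inspection.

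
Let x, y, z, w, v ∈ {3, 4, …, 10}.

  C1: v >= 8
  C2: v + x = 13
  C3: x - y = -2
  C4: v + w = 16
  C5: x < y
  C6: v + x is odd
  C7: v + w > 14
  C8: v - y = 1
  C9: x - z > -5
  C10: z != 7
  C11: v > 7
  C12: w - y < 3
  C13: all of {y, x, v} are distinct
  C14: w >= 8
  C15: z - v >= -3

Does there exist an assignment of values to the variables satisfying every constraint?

Take x = 5, y = 7, z = 8, w = 8, v = 8. Then constraint 2: v + x = 13; constraint 3: x - y = -2; constraint 4: v + w = 16, and every other listed constraint is also met.

Satisfiable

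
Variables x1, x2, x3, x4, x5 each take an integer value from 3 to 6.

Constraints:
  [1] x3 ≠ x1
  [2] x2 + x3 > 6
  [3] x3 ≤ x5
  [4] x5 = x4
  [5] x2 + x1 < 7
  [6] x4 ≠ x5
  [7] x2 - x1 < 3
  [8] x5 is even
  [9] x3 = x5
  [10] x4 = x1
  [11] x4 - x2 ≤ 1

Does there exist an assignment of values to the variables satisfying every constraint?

Unsatisfiable

From constraints 4, 9, and 10, x3 = x5 = x4 = x1, so x3 = x1. But constraint 1 says x3 ≠ x1. Contradiction.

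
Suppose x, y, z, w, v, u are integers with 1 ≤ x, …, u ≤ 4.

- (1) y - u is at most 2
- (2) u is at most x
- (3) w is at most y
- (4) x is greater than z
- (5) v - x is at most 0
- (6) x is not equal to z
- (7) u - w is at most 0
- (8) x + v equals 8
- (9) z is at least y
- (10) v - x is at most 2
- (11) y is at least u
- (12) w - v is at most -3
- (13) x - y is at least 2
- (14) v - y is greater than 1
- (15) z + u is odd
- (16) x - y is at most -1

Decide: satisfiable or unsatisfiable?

Constraints 1, 5, 7, 12, and 16 give w − u ≥ 0, u − y ≥ -2, y − x ≥ 1, x − v ≥ 0, v − w ≥ 3.
Adding all 5 inequalities: the left sides telescope to 0, and the right sides sum to 0 + (-2) + 1 + 0 + 3 = 2. So 0 ≥ 2, which is false.

Unsatisfiable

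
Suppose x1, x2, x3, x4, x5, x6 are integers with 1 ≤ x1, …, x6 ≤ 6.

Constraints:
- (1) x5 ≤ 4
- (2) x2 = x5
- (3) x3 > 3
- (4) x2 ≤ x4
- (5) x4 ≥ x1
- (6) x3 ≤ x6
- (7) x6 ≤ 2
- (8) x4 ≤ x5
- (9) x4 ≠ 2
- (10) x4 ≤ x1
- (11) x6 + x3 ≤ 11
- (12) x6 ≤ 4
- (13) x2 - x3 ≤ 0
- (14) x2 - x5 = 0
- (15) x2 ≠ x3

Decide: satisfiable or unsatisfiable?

Unsatisfiable

From constraint 3: x3 ≥ 4. From constraints 6 and 7: x3 ≤ x6 and x6 ≤ 2, so x3 ≤ 2. But 2 < 4, so no value of x3 works.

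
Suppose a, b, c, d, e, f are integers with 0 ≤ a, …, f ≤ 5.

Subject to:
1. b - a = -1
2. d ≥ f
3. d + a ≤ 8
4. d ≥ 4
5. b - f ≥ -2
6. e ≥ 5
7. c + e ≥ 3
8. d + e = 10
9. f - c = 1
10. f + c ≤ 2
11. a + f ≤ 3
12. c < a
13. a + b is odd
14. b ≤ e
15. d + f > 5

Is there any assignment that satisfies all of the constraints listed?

One satisfying assignment is a = 2, b = 1, c = 0, d = 5, e = 5, f = 1.
For the less obvious constraints — constraint 1: b - a = -1; constraint 3: d + a = 7; constraint 5: b - f = 0 — and the others hold by inspection.

Satisfiable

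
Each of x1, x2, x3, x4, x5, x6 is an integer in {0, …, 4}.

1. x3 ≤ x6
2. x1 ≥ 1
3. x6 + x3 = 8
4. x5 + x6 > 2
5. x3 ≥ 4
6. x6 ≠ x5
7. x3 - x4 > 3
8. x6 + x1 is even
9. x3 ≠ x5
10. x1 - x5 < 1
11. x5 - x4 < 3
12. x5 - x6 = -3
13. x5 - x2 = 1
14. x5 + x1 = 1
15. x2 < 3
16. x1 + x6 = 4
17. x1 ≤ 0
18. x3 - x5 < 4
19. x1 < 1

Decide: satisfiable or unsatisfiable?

From constraint 2: x1 ≥ 1. From constraints 1 and 5: x6 ≥ x3 ≥ 4. Hence x1 + x6 ≥ 5. But constraint 16 requires x1 + x6 = 4, and 4 < 5. Contradiction.

Unsatisfiable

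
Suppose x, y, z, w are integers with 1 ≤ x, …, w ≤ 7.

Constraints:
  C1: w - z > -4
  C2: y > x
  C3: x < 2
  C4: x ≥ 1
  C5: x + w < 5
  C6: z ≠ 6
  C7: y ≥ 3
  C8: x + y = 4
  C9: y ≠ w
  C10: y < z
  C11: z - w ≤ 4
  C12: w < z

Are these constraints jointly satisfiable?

Satisfiable

Setting (x, y, z, w) = (1, 3, 4, 1) satisfies everything: constraint 1: w - z = -3; constraint 5: x + w = 2, and the others follow.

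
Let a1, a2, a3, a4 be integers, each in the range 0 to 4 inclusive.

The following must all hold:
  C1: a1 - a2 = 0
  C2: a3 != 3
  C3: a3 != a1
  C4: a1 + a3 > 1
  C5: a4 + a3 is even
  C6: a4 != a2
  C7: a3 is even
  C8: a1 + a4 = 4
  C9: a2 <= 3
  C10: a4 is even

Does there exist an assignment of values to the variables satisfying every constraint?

Take a1 = 0, a2 = 0, a3 = 2, a4 = 4. Then constraint 1: a1 - a2 = 0; constraint 4: a1 + a3 = 2, and every other listed constraint is also met.

Satisfiable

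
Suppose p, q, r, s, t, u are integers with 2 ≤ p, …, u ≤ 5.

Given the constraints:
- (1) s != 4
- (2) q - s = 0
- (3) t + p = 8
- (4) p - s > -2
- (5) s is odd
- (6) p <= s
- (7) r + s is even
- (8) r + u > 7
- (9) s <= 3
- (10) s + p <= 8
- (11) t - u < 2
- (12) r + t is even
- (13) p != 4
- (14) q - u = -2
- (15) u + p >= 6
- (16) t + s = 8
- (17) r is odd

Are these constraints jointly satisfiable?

Take p = 3, q = 3, r = 5, s = 3, t = 5, u = 5. Then constraint 2: q - s = 0; constraint 3: t + p = 8, and every other listed constraint is also met.

Satisfiable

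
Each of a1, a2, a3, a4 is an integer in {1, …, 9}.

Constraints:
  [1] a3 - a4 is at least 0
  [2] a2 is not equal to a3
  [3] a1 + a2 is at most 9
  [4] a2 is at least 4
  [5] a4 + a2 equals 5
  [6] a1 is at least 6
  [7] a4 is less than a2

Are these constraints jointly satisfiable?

From constraint 6: a1 ≥ 6. From constraint 4: a2 ≥ 4. Hence a1 + a2 ≥ 10. But constraint 3 requires a1 + a2 ≤ 9, and 9 < 10. Contradiction.

Unsatisfiable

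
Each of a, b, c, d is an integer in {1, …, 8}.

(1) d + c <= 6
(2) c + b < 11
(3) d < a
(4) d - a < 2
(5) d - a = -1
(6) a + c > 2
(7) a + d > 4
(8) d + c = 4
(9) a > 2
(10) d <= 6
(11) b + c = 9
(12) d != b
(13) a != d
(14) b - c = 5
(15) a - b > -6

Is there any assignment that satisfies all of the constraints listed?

Satisfiable

Setting (a, b, c, d) = (3, 7, 2, 2) satisfies everything: constraint 1: d + c = 4; constraint 2: c + b = 9, and the others follow.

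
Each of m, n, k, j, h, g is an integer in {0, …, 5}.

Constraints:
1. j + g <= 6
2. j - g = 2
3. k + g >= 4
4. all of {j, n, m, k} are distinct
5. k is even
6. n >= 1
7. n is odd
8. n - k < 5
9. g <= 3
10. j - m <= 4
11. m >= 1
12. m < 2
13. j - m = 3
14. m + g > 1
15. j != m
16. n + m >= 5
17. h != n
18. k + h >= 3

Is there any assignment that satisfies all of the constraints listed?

Satisfiable

One satisfying assignment is m = 1, n = 5, k = 2, j = 4, h = 2, g = 2.
For the less obvious constraints — constraint 1: j + g = 6; constraint 2: j - g = 2; constraint 3: k + g = 4 — and the others hold by inspection.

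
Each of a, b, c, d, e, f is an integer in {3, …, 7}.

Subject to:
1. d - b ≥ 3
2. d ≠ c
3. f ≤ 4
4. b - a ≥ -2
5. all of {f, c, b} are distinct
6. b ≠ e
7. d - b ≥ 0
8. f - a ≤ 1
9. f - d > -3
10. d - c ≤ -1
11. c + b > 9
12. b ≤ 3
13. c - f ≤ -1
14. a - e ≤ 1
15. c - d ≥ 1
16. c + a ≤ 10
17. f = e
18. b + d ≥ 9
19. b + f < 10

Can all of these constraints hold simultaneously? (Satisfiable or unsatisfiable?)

Unsatisfiable

Constraints 1, 4, 8, 13, and 15 give d − b ≥ 3, b − a ≥ -2, a − f ≥ -1, f − c ≥ 1, c − d ≥ 1.
Adding all 5 inequalities: the left sides telescope to 0, and the right sides sum to 3 + (-2) + (-1) + 1 + 1 = 2. So 0 ≥ 2, which is false.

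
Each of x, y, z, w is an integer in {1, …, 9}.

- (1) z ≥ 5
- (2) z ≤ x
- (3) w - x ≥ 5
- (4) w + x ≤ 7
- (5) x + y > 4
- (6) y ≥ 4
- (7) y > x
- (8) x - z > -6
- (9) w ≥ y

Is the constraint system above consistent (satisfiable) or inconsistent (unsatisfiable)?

From constraints 6 and 9: w ≥ y ≥ 4. From constraints 1 and 2: x ≥ z ≥ 5. Hence w + x ≥ 9. But constraint 4 requires w + x ≤ 7, and 7 < 9. Contradiction.

Unsatisfiable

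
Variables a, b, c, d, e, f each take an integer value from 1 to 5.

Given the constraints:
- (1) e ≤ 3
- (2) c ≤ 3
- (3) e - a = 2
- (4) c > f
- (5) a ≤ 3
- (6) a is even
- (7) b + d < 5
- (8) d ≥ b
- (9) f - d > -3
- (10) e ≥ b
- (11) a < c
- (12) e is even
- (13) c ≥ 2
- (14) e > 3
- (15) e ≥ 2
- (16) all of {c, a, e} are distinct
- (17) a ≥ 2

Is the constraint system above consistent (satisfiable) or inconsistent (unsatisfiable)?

Unsatisfiable

Constraints 1, 2, 5, 13, 15, and 17 confine each of c, a, e to the 2 values {2, 3}.
Constraint 16 requires all 3 of them to be distinct, but only 2 values are available — impossible by the pigeonhole principle.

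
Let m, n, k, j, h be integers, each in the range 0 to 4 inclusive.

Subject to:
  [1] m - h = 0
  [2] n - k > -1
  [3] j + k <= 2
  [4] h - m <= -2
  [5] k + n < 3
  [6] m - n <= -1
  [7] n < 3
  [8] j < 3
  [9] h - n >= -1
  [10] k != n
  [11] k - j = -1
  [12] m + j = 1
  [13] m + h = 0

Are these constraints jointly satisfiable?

Constraints 4, 6, and 9 give h − n ≥ -1, n − m ≥ 1, m − h ≥ 2.
Adding all 3 inequalities: the left sides telescope to 0, and the right sides sum to (-1) + 1 + 2 = 2. So 0 ≥ 2, which is false.

Unsatisfiable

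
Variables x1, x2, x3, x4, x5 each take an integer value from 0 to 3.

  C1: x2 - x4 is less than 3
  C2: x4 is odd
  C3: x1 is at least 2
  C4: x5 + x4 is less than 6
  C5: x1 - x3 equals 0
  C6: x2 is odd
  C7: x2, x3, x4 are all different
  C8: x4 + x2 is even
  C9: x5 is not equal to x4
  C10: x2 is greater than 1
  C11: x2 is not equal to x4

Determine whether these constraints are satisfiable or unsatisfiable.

Satisfiable

The assignment x1 = 2, x2 = 3, x3 = 2, x4 = 1, x5 = 3 works:
  constraint 1 holds since x2 - x4 = 2.
  constraint 4 holds since x5 + x4 = 4.
The rest check out directly.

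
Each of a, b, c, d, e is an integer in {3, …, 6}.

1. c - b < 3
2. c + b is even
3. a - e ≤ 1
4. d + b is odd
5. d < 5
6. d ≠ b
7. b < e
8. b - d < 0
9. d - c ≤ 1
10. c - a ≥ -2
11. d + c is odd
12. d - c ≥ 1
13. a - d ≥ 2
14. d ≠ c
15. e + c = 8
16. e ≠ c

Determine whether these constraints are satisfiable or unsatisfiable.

Unsatisfiable

Constraints 10, 12, and 13 give a − d ≥ 2, d − c ≥ 1, c − a ≥ -2.
Adding all 3 inequalities: the left sides telescope to 0, and the right sides sum to 2 + 1 + (-2) = 1. So 0 ≥ 1, which is false.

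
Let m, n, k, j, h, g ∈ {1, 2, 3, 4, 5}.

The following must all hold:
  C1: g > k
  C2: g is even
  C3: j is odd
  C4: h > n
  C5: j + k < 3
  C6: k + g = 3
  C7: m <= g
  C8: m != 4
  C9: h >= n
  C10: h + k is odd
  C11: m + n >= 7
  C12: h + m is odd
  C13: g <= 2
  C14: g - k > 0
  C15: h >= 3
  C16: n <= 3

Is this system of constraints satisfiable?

From constraints 7 and 13: m ≤ g ≤ 2. From constraint 16: n ≤ 3. Hence m + n ≤ 5. But constraint 11 requires m + n ≥ 7, and 7 > 5. Contradiction.

Unsatisfiable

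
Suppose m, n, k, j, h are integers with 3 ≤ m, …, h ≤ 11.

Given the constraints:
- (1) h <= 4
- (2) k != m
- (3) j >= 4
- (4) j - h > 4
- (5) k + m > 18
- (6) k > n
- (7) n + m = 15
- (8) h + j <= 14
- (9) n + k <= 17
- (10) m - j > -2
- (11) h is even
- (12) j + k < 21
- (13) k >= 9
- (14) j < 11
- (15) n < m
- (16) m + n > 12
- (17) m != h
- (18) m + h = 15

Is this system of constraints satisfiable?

The assignment m = 11, n = 4, k = 10, j = 10, h = 4 works:
  constraint 4 holds since j - h = 6.
  constraint 5 holds since k + m = 21.
The rest check out directly.

Satisfiable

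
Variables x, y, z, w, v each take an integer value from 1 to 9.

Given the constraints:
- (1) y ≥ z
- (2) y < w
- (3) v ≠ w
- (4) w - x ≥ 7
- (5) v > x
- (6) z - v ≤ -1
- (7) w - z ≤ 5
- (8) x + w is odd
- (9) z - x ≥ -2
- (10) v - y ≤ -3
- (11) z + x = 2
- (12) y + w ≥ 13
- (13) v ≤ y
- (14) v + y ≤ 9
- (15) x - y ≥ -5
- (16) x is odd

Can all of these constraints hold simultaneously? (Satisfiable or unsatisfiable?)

Unsatisfiable

Constraints 4, 6, 7, 10, and 15 give y − v ≥ 3, v − z ≥ 1, z − w ≥ -5, w − x ≥ 7, x − y ≥ -5.
Adding all 5 inequalities: the left sides telescope to 0, and the right sides sum to 3 + 1 + (-5) + 7 + (-5) = 1. So 0 ≥ 1, which is false.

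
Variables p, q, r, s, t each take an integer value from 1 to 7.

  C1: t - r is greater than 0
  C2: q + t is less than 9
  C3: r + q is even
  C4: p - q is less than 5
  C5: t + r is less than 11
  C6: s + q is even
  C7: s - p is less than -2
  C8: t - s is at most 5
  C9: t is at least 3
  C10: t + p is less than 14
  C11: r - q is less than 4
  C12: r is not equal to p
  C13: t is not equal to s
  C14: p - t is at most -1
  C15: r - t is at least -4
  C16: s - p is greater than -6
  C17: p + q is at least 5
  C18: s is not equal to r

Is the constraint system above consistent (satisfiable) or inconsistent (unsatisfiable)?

Setting (p, q, r, s, t) = (5, 1, 3, 1, 6) satisfies everything: constraint 1: t - r = 3; constraint 2: q + t = 7, and the others follow.

Satisfiable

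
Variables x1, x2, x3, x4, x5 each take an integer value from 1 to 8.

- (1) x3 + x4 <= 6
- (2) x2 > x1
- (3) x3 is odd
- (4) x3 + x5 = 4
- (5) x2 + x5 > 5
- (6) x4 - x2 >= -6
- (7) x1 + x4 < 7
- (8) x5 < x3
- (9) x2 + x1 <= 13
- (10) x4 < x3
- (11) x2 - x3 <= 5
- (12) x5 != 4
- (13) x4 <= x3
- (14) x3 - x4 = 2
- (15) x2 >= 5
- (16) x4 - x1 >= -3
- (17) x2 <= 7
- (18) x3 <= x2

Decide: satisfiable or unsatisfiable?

Satisfiable

One satisfying assignment is x1 = 4, x2 = 7, x3 = 3, x4 = 1, x5 = 1.
For the less obvious constraints — constraint 1: x3 + x4 = 4; constraint 4: x3 + x5 = 4 — and the others hold by inspection.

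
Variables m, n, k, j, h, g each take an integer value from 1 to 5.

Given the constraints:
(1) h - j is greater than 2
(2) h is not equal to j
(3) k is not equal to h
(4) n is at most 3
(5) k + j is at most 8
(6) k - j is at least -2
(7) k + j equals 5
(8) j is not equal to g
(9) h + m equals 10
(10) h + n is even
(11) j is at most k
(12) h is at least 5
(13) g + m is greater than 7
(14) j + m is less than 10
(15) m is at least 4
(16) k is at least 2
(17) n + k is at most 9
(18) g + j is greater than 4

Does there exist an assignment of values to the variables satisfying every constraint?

Satisfiable

The assignment m = 5, n = 3, k = 3, j = 2, h = 5, g = 5 works:
  constraint 1 holds since h - j = 3.
  constraint 5 holds since k + j = 5.
The rest check out directly.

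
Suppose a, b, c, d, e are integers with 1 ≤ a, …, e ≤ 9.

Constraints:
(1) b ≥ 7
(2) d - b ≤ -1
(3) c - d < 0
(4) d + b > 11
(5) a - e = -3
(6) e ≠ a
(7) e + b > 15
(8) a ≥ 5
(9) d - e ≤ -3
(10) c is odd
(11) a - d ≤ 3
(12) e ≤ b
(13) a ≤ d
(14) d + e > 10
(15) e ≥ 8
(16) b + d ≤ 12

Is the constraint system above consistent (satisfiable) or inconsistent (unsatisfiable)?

From constraints 12 and 15: b ≥ e ≥ 8. From constraints 8 and 13: d ≥ a ≥ 5. Hence b + d ≥ 13. But constraint 16 requires b + d ≤ 12, and 12 < 13. Contradiction.

Unsatisfiable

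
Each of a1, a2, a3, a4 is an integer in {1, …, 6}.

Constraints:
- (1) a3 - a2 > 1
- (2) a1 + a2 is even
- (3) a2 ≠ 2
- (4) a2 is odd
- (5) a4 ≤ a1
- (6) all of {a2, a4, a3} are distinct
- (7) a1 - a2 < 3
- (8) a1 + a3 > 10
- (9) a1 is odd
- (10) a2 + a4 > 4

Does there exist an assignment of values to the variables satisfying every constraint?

Satisfiable

One satisfying assignment is a1 = 5, a2 = 3, a3 = 6, a4 = 4.
For the less obvious constraints — constraint 1: a3 - a2 = 3; constraint 7: a1 - a2 = 2 — and the others hold by inspection.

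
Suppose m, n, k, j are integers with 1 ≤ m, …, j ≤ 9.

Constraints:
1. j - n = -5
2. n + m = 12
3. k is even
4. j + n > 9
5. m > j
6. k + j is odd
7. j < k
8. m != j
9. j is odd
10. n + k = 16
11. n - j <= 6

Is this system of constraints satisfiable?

Satisfiable

One satisfying assignment is m = 4, n = 8, k = 8, j = 3.
For the less obvious constraints — constraint 1: j - n = -5; constraint 2: n + m = 12 — and the others hold by inspection.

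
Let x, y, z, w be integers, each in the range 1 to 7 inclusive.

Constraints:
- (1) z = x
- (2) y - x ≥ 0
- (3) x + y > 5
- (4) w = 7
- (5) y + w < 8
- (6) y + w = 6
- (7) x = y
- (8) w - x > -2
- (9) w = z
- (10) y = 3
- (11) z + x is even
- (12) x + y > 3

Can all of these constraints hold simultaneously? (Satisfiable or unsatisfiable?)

Unsatisfiable

Constraint 4 fixes w = 7 and constraint 10 fixes y = 3. Constraints 1, 7, and 9 give w = z = x = y, so w = y. But 7 ≠ 3 — contradiction.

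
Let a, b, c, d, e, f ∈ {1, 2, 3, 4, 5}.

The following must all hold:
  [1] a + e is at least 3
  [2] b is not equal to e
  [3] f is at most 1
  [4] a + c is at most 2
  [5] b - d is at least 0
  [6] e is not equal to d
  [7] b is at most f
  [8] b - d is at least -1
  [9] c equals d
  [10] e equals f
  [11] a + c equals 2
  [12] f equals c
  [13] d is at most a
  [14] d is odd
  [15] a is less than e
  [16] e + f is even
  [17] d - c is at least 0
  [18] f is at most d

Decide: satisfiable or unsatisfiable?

Unsatisfiable

From constraints 9, 10, and 12, e = f = c = d, so e = d. But constraint 6 says e ≠ d. Contradiction.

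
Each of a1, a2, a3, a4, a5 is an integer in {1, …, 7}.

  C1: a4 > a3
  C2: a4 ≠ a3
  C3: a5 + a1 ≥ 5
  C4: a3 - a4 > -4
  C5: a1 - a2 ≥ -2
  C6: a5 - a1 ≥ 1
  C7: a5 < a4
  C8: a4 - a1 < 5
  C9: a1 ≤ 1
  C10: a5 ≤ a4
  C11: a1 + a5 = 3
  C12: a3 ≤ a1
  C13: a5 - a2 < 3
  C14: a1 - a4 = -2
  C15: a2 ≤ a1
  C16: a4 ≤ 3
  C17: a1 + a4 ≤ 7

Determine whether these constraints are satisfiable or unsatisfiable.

Unsatisfiable

From constraints 10 and 16: a5 ≤ a4 ≤ 3. From constraint 9: a1 ≤ 1. Hence a5 + a1 ≤ 4. But constraint 3 requires a5 + a1 ≥ 5, and 5 > 4. Contradiction.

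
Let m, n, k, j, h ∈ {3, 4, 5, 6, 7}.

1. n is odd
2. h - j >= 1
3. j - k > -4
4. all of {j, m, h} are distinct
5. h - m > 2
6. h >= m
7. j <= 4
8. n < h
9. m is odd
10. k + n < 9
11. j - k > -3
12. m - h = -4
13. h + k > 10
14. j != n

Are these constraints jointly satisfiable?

Setting (m, n, k, j, h) = (3, 3, 5, 4, 7) satisfies everything: constraint 2: h - j = 3; constraint 3: j - k = -1; constraint 5: h - m = 4, and the others follow.

Satisfiable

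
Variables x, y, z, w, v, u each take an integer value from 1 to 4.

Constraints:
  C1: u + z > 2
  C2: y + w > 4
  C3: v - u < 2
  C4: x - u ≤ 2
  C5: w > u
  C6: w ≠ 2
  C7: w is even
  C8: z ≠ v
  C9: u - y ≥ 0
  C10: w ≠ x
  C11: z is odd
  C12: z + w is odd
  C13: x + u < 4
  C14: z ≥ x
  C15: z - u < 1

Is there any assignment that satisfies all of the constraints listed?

Try x = 1, y = 1, z = 1, w = 4, v = 3, u = 2.
Check constraint 1: u + z = 3; constraint 2: y + w = 5; constraint 3: v - u = 1. The remaining constraints are straightforward to verify.

Satisfiable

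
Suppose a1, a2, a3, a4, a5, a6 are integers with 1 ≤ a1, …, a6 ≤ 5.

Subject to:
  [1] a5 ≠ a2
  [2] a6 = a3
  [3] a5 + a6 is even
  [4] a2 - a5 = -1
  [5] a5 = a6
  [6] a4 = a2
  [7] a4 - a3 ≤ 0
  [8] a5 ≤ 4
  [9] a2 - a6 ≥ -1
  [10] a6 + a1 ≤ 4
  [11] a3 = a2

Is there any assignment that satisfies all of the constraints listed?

Unsatisfiable

From constraints 2, 5, and 11, a5 = a6 = a3 = a2, so a5 = a2. But constraint 1 says a5 ≠ a2. Contradiction.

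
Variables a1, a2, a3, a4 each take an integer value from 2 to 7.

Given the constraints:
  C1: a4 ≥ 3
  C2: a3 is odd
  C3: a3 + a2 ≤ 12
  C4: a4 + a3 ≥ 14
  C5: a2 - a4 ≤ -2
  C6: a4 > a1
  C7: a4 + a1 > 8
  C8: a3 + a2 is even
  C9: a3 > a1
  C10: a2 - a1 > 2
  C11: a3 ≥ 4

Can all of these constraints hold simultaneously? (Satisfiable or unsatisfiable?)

One satisfying assignment is a1 = 2, a2 = 5, a3 = 7, a4 = 7.
For the less obvious constraints — constraint 3: a3 + a2 = 12; constraint 4: a4 + a3 = 14 — and the others hold by inspection.

Satisfiable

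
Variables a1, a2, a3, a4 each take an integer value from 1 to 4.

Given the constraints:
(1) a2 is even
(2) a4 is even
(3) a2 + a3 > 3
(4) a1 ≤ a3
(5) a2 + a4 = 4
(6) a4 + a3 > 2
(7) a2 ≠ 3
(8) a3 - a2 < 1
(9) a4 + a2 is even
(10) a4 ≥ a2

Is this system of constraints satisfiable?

Try a1 = 2, a2 = 2, a3 = 2, a4 = 2.
Check constraint 3: a2 + a3 = 4; constraint 5: a2 + a4 = 4; constraint 6: a4 + a3 = 4. The remaining constraints are straightforward to verify.

Satisfiable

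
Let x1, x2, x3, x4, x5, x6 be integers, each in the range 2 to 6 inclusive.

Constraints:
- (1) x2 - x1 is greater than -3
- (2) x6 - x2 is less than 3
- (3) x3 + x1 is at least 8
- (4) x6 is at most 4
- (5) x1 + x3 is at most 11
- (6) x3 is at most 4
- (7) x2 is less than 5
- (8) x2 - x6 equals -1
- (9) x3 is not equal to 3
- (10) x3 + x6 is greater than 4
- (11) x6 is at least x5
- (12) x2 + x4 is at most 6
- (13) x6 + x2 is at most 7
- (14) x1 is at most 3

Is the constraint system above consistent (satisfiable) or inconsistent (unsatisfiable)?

Unsatisfiable

From constraint 6: x3 ≤ 4. From constraint 14: x1 ≤ 3. Hence x3 + x1 ≤ 7. But constraint 3 requires x3 + x1 ≥ 8, and 8 > 7. Contradiction.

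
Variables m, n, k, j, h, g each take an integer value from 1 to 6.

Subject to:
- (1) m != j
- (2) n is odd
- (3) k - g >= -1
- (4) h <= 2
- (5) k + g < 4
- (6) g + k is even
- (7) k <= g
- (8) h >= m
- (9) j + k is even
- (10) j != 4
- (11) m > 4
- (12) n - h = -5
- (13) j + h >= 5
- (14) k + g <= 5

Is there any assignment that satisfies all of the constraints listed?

Unsatisfiable

From constraint 11: m ≥ 5. From constraints 4 and 8: m ≤ h and h ≤ 2, so m ≤ 2. But 2 < 5, so no value of m works.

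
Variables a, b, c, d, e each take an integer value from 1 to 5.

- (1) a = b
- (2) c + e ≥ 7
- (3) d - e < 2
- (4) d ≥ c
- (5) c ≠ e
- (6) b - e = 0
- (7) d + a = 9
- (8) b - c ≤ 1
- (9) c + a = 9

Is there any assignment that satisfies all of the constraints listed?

Satisfiable

Try a = 4, b = 4, c = 5, d = 5, e = 4.
Check constraint 2: c + e = 9; constraint 3: d - e = 1. The remaining constraints are straightforward to verify.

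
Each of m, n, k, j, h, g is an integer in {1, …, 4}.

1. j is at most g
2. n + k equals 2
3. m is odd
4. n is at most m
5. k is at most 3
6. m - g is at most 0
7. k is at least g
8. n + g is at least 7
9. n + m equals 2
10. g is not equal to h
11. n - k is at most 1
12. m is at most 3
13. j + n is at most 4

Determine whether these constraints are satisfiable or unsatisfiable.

From constraints 4 and 12: n ≤ m ≤ 3. From constraints 5 and 7: g ≤ k ≤ 3. Hence n + g ≤ 6. But constraint 8 requires n + g ≥ 7, and 7 > 6. Contradiction.

Unsatisfiable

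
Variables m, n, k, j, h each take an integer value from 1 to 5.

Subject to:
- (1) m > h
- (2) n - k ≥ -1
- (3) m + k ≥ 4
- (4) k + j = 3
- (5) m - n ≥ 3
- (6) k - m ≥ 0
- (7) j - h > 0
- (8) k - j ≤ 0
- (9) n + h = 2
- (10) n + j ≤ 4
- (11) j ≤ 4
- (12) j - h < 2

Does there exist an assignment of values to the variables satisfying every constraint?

Unsatisfiable

Constraints 2, 5, and 6 give k − m ≥ 0, m − n ≥ 3, n − k ≥ -1.
Adding all 3 inequalities: the left sides telescope to 0, and the right sides sum to 0 + 3 + (-1) = 2. So 0 ≥ 2, which is false.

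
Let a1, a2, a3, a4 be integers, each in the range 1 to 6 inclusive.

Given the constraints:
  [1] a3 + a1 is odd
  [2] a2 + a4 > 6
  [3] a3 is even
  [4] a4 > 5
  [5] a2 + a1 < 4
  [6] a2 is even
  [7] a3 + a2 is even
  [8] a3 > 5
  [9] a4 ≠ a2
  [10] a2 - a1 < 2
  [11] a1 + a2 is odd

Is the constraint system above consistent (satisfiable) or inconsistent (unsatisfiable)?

Satisfiable

Take a1 = 1, a2 = 2, a3 = 6, a4 = 6. Then constraint 2: a2 + a4 = 8; constraint 5: a2 + a1 = 3; constraint 10: a2 - a1 = 1, and every other listed constraint is also met.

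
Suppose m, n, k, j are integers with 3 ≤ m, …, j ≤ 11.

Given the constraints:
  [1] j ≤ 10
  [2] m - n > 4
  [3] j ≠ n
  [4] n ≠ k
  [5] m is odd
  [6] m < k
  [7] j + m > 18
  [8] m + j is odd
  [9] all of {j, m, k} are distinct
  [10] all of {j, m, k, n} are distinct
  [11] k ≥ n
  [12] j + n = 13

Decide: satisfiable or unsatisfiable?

Setting (m, n, k, j) = (9, 3, 11, 10) satisfies everything: constraint 2: m - n = 6; constraint 7: j + m = 19; constraint 12: j + n = 13, and the others follow.

Satisfiable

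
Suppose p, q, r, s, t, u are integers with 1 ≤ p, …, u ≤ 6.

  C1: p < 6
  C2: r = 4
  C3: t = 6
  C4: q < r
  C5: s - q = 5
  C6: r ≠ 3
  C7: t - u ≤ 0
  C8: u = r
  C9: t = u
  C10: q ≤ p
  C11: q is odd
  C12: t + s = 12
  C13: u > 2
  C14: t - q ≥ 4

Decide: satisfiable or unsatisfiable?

Constraint 3 fixes t = 6 and constraint 2 fixes r = 4. Constraints 8 and 9 give t = u = r, so t = r. But 6 ≠ 4 — contradiction.

Unsatisfiable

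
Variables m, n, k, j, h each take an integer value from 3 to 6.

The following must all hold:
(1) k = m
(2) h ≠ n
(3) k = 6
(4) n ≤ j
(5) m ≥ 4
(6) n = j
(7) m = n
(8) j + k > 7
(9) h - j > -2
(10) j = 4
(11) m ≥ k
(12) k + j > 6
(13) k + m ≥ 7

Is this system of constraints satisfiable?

Constraint 3 fixes k = 6 and constraint 10 fixes j = 4. Constraints 1, 6, and 7 give k = m = n = j, so k = j. But 6 ≠ 4 — contradiction.

Unsatisfiable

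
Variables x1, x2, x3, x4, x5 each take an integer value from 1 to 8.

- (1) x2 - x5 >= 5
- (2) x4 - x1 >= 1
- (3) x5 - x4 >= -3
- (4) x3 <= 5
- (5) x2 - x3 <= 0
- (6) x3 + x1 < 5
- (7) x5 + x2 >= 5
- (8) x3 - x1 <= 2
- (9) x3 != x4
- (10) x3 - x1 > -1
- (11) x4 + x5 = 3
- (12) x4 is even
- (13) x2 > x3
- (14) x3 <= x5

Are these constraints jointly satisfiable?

Unsatisfiable

Constraints 1, 2, 3, 5, and 8 give x5 − x4 ≥ -3, x4 − x1 ≥ 1, x1 − x3 ≥ -2, x3 − x2 ≥ 0, x2 − x5 ≥ 5.
Adding all 5 inequalities: the left sides telescope to 0, and the right sides sum to (-3) + 1 + (-2) + 0 + 5 = 1. So 0 ≥ 1, which is false.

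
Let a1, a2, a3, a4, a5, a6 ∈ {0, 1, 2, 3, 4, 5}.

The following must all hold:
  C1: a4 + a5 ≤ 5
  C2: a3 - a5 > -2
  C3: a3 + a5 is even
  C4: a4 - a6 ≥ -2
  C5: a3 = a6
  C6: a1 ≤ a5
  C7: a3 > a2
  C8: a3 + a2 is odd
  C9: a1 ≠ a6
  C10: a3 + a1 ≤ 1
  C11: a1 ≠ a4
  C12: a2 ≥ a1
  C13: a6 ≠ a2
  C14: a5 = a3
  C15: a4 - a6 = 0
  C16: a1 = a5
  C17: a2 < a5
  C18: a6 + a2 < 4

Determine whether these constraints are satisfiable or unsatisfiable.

From constraints 5, 14, and 16, a1 = a5 = a3 = a6, so a1 = a6. But constraint 9 says a1 ≠ a6. Contradiction.

Unsatisfiable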